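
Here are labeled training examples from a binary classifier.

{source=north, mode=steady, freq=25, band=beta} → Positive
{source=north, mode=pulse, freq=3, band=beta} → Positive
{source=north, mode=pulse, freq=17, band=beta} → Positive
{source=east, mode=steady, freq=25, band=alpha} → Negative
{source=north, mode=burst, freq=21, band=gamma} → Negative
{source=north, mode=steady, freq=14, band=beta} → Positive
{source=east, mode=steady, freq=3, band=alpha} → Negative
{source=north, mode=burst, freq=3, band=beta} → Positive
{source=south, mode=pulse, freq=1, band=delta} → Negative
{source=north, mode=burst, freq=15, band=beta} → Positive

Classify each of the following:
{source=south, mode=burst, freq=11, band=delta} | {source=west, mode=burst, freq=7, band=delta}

Negative, Negative

The distinguishing property — band is beta — holds for all the 'Positive' cases and none of the 'Negative' cases.
{source=south, mode=burst, freq=11, band=delta} — band is delta, hence Negative.
{source=west, mode=burst, freq=7, band=delta} — band is delta, hence Negative.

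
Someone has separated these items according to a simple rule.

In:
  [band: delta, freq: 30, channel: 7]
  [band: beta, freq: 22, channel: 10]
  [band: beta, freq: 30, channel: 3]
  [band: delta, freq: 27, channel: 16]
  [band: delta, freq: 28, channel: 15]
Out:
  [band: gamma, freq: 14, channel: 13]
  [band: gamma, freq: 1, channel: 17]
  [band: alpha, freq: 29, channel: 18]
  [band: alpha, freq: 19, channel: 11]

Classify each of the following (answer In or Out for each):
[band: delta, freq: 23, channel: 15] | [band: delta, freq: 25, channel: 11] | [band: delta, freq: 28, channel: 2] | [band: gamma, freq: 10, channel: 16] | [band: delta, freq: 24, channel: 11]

In, In, In, Out, In

The simplest hypothesis consistent with all the labels is: band is beta OR band is delta.
[band: delta, freq: 23, channel: 15] → band is delta → In.
[band: delta, freq: 25, channel: 11] → band is delta → In.
[band: delta, freq: 28, channel: 2] → band is delta → In.
[band: gamma, freq: 10, channel: 16] → band is gamma → Out.
[band: delta, freq: 24, channel: 11] → band is delta → In.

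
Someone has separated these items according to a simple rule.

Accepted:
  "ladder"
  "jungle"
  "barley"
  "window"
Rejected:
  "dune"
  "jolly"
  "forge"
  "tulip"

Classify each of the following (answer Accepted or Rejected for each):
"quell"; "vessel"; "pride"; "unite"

The classifier is using: length 6.
"quell" → length 5 → Rejected. "vessel" → length 6 → Accepted. "pride" → length 5 → Rejected. "unite" → length 5 → Rejected.

Rejected, Accepted, Rejected, Rejected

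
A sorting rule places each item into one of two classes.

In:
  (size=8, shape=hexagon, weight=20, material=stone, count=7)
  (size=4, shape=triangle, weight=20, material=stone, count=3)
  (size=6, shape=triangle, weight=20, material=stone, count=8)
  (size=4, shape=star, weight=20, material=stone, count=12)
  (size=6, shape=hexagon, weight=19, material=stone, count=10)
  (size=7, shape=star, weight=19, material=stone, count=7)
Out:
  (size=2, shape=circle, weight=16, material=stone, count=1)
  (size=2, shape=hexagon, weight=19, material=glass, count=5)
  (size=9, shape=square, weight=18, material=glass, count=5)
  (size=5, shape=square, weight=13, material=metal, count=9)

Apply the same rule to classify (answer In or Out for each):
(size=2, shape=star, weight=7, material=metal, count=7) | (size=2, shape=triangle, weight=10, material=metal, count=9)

The common property of the 'In' items is: material is stone AND size ≥ 4. No 'Out' item has it.
(size=2, shape=star, weight=7, material=metal, count=7): Out (material is metal, size = 2). (size=2, shape=triangle, weight=10, material=metal, count=9): Out (material is metal, size = 2).

Out, Out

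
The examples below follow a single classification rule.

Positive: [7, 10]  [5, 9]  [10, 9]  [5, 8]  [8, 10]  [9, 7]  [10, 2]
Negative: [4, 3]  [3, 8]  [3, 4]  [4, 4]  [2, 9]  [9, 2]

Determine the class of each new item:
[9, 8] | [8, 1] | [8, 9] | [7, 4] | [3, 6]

Positive, Negative, Positive, Negative, Negative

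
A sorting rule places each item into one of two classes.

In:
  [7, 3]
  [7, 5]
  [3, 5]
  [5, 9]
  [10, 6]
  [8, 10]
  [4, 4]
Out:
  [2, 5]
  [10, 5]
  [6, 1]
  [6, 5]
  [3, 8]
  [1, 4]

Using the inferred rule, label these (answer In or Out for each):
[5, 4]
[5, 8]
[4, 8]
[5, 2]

The simplest hypothesis consistent with all the labels is: sum is even.

Out, Out, In, Out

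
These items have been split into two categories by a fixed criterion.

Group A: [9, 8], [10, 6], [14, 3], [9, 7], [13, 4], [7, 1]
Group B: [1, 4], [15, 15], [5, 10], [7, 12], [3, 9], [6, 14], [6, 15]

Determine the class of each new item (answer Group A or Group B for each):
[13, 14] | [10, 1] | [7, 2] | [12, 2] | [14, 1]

The distinguishing property — first > second — holds for all the 'Group A' cases and none of the 'Group B' cases.
[13, 14] → 13 < 14 → Group B. [10, 1] → 10 > 1 → Group A. [7, 2] → 7 > 2 → Group A. [12, 2] → 12 > 2 → Group A. [14, 1] → 14 > 1 → Group A.

Group B, Group A, Group A, Group A, Group A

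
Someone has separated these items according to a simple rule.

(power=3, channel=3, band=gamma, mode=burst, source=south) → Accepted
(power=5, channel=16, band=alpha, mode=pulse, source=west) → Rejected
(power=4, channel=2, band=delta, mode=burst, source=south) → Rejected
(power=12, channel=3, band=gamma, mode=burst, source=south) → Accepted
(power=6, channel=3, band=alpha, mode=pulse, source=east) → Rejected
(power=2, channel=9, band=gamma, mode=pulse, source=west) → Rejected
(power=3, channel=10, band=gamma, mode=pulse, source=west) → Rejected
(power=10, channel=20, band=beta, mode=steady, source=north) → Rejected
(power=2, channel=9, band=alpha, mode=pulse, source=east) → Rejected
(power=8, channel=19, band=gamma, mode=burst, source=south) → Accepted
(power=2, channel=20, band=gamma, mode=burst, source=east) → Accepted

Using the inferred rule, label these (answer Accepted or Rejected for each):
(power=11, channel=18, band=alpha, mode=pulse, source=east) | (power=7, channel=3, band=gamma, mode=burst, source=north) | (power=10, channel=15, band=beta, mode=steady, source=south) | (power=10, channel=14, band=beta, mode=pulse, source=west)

The simplest hypothesis consistent with all the labels is: mode is burst AND band is gamma.
(power=11, channel=18, band=alpha, mode=pulse, source=east): mode is pulse, band is alpha — doesn't match, so Rejected. (power=7, channel=3, band=gamma, mode=burst, source=north): mode is burst, band is gamma — checks out, so Accepted. (power=10, channel=15, band=beta, mode=steady, source=south): mode is steady, band is beta — doesn't match, so Rejected. (power=10, channel=14, band=beta, mode=pulse, source=west): mode is pulse, band is beta — doesn't match, so Rejected.

Rejected, Accepted, Rejected, Rejected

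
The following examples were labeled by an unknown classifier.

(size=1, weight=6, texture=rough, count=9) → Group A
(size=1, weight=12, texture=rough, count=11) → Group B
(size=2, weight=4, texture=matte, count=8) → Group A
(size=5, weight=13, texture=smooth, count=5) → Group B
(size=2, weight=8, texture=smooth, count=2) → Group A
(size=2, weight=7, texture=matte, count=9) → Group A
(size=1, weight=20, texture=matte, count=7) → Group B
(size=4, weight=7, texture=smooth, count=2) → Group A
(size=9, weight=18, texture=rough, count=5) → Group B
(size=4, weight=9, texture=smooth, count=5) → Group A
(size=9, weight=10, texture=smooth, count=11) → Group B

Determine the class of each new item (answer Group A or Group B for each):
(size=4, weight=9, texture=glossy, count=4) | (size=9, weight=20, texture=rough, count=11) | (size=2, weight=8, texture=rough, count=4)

Group A, Group B, Group A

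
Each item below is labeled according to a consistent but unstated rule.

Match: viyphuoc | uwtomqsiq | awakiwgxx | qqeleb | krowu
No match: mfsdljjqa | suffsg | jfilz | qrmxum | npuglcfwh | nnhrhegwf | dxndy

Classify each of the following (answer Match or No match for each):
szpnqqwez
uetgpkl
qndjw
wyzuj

The distinguishing property — has ≥ 2 vowels — holds for all the 'Match' cases and none of the 'No match' cases.

No match, Match, No match, No match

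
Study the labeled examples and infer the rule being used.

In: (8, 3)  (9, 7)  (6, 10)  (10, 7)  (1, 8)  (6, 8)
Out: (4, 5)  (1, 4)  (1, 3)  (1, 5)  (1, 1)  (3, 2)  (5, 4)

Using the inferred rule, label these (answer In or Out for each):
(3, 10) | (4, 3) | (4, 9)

In, Out, In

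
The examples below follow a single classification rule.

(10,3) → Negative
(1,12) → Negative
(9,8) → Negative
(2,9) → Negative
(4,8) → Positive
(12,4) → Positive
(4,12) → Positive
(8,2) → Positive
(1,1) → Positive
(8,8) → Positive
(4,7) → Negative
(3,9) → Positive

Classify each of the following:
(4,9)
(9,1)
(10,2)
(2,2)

Negative, Positive, Positive, Positive

The simplest hypothesis consistent with all the labels is: sum is even.
(4,9) — 4+9 = 13, hence Negative. (9,1) — 9+1 = 10, hence Positive. (10,2) — 10+2 = 12, hence Positive. (2,2) — 2+2 = 4, hence Positive.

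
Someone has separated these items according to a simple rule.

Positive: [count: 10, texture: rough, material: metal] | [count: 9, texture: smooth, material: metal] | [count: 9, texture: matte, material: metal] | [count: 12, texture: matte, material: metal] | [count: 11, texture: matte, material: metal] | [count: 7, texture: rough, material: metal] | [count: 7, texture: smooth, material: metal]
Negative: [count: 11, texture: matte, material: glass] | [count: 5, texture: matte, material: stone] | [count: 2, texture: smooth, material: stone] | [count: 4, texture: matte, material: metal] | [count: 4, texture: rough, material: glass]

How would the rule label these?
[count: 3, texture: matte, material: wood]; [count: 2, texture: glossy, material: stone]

Negative, Negative

All 'Positive' examples share one property — material is metal AND count ≥ 5 — and every 'Negative' example lacks it.
Negative: [count: 3, texture: matte, material: wood], since material is wood, count = 3.
Negative: [count: 2, texture: glossy, material: stone], since material is stone, count = 2.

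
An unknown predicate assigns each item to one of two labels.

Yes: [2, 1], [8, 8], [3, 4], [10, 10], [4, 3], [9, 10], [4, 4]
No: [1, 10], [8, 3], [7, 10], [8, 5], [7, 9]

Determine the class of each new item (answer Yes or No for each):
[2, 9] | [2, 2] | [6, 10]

No, Yes, No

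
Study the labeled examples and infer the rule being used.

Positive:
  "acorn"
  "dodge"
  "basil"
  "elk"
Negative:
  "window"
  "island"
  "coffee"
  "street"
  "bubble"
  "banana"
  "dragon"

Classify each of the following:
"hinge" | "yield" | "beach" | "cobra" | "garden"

The rule appears to be: odd length.
"hinge": length 5 — fits, so Positive. "yield": length 5 — fits, so Positive. "beach": length 5 — fits, so Positive. "cobra": length 5 — fits, so Positive. "garden": length 6 — lacks this property, so Negative.

Positive, Positive, Positive, Positive, Negative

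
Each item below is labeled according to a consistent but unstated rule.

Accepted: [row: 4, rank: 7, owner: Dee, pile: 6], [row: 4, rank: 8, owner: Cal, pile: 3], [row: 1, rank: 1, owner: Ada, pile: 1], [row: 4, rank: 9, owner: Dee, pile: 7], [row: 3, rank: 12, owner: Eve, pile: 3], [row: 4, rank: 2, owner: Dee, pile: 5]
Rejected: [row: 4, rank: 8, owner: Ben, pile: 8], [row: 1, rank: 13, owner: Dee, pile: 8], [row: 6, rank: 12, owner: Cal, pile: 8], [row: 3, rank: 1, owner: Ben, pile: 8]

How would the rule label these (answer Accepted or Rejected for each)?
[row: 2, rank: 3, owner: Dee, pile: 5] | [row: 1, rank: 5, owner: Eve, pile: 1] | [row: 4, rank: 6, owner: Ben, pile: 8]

The simplest hypothesis consistent with all the labels is: pile ≤ 7.
[row: 2, rank: 3, owner: Dee, pile: 5] → pile = 5 → Accepted. [row: 1, rank: 5, owner: Eve, pile: 1] → pile = 1 → Accepted. [row: 4, rank: 6, owner: Ben, pile: 8] → pile = 8 → Rejected.

Accepted, Accepted, Rejected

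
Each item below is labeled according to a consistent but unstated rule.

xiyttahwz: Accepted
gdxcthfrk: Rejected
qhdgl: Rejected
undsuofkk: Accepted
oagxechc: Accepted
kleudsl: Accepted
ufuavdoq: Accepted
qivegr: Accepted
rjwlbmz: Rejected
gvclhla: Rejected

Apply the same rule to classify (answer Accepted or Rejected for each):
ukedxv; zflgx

Accepted, Rejected

One predicate separates the groups cleanly: has ≥ 2 vowels.
ukedxv: Accepted (2 vowels). zflgx: Rejected (0 vowels).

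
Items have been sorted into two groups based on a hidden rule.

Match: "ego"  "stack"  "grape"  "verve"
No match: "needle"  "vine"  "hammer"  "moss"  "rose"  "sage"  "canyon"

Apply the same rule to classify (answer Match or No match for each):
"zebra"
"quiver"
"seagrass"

The classifier is using: odd length.
"zebra": length 5 — has this property, so Match. "quiver": length 6 — doesn't qualify, so No match. "seagrass": length 8 — doesn't qualify, so No match.

Match, No match, No match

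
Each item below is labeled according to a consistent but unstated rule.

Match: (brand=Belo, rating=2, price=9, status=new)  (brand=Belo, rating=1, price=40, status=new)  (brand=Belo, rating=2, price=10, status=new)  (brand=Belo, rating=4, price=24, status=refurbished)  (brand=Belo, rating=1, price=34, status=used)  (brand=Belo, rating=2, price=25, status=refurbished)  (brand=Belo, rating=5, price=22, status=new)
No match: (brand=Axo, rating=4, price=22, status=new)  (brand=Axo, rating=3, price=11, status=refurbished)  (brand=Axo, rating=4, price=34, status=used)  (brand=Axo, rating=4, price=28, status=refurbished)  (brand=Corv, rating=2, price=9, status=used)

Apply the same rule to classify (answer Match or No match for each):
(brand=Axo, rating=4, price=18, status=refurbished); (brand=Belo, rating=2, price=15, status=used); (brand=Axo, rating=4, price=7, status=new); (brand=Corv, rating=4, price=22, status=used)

Looking at the examples, the only property every 'Match' case has and every 'No match' case lacks is: brand is Belo.
(brand=Axo, rating=4, price=18, status=refurbished): brand is Axo, doesn't qualify → No match. (brand=Belo, rating=2, price=15, status=used): brand is Belo, satisfies this → Match. (brand=Axo, rating=4, price=7, status=new): brand is Axo, doesn't qualify → No match. (brand=Corv, rating=4, price=22, status=used): brand is Corv, doesn't qualify → No match.

No match, Match, No match, No match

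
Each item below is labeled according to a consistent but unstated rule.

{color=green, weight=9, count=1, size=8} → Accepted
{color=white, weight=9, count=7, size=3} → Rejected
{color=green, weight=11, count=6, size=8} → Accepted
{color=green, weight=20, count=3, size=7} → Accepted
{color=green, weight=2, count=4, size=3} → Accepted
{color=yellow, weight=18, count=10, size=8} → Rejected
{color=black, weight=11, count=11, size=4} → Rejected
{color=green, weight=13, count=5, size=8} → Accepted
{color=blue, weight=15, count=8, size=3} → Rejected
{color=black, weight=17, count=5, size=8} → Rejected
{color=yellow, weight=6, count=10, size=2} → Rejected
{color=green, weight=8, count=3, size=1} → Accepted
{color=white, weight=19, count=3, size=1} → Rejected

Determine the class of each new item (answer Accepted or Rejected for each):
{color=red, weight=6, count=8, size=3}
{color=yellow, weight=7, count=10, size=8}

Rejected, Rejected

All 'Accepted' examples share one property — color is green — and every 'Rejected' example lacks it.
{color=red, weight=6, count=8, size=3}: color is red, fails the rule → Rejected. {color=yellow, weight=7, count=10, size=8}: color is yellow, fails the rule → Rejected.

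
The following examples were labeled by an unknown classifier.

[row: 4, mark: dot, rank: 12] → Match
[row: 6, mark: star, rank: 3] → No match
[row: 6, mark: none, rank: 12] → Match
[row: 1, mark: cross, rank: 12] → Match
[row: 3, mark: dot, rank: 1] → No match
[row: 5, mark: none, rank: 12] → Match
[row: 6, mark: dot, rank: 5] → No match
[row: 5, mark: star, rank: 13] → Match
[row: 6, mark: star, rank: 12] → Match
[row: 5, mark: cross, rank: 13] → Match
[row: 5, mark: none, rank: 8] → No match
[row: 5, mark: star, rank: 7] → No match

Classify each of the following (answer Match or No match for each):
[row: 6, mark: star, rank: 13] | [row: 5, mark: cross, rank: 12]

Match, Match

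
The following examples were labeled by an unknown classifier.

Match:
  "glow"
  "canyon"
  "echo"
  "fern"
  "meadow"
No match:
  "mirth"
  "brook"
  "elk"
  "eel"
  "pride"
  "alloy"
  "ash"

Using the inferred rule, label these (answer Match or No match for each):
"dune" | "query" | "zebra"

The distinguishing property — even length — holds for all the 'Match' cases and none of the 'No match' cases.
"dune" → length 4 → Match.
"query" → length 5 → No match.
"zebra" → length 5 → No match.

Match, No match, No match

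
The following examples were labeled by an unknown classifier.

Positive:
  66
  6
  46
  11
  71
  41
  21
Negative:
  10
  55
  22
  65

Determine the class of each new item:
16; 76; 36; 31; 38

Positive, Positive, Positive, Positive, Negative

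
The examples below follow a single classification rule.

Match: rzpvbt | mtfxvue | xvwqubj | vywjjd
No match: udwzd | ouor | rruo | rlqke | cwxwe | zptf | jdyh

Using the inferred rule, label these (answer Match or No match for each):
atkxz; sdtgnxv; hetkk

No match, Match, No match

The distinguishing property — contains 'v' — holds for all the 'Match' cases and none of the 'No match' cases.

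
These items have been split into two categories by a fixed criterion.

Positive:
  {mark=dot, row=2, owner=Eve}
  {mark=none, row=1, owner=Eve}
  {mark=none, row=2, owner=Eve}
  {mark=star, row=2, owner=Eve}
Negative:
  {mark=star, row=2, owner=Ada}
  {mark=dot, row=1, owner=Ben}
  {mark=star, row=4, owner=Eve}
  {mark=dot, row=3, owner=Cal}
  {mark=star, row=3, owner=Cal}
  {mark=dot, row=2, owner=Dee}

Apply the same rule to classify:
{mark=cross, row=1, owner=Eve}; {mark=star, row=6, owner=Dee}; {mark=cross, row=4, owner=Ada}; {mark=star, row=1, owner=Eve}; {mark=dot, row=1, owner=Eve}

Positive, Negative, Negative, Positive, Positive

'Positive' ⟺ owner is Eve AND row ≤ 2.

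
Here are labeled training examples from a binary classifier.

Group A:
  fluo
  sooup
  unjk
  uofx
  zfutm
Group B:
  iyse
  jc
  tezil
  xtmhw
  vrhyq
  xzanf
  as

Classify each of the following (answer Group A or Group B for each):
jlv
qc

A rule that fits every label: contains 'u' — true of each 'Group A' example, false of each 'Group B' one.
jlv: Group B (no 'u'). qc: Group B (no 'u').

Group B, Group B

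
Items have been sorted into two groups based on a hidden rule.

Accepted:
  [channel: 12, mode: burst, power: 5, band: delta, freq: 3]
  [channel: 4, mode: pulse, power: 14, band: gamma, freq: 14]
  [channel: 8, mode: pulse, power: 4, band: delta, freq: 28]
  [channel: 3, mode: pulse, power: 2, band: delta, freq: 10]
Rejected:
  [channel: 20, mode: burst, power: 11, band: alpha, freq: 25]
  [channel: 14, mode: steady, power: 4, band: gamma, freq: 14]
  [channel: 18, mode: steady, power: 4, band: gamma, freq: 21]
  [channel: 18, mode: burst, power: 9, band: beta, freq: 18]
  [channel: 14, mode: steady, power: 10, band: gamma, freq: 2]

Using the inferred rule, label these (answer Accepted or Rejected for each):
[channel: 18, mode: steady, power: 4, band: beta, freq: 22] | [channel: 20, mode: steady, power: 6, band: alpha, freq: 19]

Rejected, Rejected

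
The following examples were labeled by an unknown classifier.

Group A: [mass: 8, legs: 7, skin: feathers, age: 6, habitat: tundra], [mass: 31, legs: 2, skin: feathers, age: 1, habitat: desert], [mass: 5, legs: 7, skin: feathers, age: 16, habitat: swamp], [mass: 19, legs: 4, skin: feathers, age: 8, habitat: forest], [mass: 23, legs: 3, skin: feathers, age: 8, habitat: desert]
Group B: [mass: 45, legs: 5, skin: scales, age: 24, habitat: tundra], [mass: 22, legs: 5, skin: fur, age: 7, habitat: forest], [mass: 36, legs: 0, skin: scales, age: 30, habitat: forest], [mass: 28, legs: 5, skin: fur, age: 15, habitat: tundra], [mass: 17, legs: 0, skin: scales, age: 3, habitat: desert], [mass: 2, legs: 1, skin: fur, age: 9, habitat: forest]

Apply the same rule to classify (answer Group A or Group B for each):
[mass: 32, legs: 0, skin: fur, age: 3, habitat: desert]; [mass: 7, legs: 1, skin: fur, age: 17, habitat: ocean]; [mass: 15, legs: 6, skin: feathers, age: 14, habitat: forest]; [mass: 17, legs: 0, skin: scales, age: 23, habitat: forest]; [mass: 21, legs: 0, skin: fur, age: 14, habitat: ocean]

Group B, Group B, Group A, Group B, Group B

Every 'Group A' example satisfies: skin is feathers. None of the 'Group B' examples do.
[mass: 32, legs: 0, skin: fur, age: 3, habitat: desert] → skin is fur → Group B.
[mass: 7, legs: 1, skin: fur, age: 17, habitat: ocean] → skin is fur → Group B.
[mass: 15, legs: 6, skin: feathers, age: 14, habitat: forest] → skin is feathers → Group A.
[mass: 17, legs: 0, skin: scales, age: 23, habitat: forest] → skin is scales → Group B.
[mass: 21, legs: 0, skin: fur, age: 14, habitat: ocean] → skin is fur → Group B.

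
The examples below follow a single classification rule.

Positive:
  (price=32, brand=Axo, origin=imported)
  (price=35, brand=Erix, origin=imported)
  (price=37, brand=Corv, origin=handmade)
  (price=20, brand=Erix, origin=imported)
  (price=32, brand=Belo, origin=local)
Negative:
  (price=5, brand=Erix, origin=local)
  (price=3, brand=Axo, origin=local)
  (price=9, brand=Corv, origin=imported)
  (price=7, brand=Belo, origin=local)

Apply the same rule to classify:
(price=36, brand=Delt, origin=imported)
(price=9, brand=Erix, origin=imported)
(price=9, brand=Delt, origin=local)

Rule: price ≥ 20. This holds for each 'Positive' example and fails for each 'Negative' one.

Positive, Negative, Negative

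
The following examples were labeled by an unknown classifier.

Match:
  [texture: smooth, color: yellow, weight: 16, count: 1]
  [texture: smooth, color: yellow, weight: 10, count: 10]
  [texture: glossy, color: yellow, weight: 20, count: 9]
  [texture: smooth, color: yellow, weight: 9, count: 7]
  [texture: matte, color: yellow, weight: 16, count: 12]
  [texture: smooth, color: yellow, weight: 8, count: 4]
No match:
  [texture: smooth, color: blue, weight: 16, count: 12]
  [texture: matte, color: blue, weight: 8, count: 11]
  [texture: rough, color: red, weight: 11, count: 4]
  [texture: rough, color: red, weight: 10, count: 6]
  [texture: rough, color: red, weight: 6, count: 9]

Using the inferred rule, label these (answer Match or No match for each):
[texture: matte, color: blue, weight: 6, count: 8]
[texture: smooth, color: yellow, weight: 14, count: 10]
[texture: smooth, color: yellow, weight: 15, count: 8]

No match, Match, Match

Comparing the two groups points to one rule — color is yellow.
[texture: matte, color: blue, weight: 6, count: 8]: color is blue, fails this test → No match.
[texture: smooth, color: yellow, weight: 14, count: 10]: color is yellow, meets the rule → Match.
[texture: smooth, color: yellow, weight: 15, count: 8]: color is yellow, meets the rule → Match.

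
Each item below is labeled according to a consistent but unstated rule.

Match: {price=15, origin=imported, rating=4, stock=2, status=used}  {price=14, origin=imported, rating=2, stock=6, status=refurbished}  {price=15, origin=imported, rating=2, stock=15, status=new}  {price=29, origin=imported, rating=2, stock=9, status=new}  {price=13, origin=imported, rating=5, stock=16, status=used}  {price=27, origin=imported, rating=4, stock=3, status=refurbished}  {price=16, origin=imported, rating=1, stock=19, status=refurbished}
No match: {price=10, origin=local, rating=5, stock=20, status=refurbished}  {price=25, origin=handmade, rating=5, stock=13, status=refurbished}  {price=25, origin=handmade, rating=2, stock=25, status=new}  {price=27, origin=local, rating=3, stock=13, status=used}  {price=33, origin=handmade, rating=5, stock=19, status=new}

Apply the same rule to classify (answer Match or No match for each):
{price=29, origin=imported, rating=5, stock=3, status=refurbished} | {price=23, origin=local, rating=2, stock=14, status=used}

Match, No match

The classifier is using: origin is imported.
{price=29, origin=imported, rating=5, stock=3, status=refurbished}: origin is imported — checks out, so Match.
{price=23, origin=local, rating=2, stock=14, status=used}: origin is local — doesn't qualify, so No match.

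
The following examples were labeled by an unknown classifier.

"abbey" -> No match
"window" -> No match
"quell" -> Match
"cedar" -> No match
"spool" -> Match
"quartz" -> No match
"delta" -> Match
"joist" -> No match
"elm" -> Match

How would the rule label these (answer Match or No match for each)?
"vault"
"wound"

Match, No match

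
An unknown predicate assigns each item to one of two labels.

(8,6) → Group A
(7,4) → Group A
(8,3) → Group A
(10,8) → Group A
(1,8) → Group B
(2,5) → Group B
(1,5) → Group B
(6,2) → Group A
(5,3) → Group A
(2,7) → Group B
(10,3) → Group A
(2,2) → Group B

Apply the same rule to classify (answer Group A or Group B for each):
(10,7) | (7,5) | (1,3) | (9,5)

Group A, Group A, Group B, Group A

Rule: first > second. This holds for each 'Group A' example and fails for each 'Group B' one.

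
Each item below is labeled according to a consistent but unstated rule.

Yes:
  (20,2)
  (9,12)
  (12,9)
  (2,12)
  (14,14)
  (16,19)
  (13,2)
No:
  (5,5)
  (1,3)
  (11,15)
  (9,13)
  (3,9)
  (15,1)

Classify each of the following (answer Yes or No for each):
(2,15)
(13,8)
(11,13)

Yes, Yes, No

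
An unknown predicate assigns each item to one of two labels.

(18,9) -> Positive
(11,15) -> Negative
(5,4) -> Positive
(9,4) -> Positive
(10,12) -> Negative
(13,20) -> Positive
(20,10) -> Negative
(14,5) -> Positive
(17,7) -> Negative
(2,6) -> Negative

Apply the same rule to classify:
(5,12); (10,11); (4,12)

Positive, Positive, Negative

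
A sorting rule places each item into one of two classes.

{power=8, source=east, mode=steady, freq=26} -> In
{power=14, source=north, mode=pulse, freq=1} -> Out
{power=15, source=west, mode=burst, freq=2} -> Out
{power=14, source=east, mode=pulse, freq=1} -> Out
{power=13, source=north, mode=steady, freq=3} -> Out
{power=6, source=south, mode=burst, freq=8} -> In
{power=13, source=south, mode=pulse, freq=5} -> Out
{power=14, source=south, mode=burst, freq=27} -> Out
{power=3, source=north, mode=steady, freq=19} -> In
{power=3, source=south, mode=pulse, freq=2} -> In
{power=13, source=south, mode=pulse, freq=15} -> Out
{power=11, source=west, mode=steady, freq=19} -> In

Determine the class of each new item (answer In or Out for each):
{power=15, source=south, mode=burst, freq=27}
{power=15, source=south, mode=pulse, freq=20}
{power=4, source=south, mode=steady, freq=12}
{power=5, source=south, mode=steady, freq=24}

The distinguishing property — power ≤ 11 — holds for all the 'In' cases and none of the 'Out' cases.
{power=15, source=south, mode=burst, freq=27} — power = 15, hence Out. {power=15, source=south, mode=pulse, freq=20} — power = 15, hence Out. {power=4, source=south, mode=steady, freq=12} — power = 4, hence In. {power=5, source=south, mode=steady, freq=24} — power = 5, hence In.

Out, Out, In, In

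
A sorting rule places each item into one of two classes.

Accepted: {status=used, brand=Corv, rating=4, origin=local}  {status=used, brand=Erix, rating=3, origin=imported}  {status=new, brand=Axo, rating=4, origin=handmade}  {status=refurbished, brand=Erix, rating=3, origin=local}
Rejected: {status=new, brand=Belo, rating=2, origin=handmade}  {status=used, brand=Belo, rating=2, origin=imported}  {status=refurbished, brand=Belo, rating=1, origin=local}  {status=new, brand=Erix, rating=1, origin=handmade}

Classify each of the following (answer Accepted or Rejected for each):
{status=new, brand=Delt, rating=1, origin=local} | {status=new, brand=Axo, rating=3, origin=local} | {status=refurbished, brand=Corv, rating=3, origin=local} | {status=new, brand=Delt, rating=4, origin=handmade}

'Accepted' ⟺ rating ≥ 3.
{status=new, brand=Delt, rating=1, origin=local} — rating = 1, hence Rejected.
{status=new, brand=Axo, rating=3, origin=local} — rating = 3, hence Accepted.
{status=refurbished, brand=Corv, rating=3, origin=local} — rating = 3, hence Accepted.
{status=new, brand=Delt, rating=4, origin=handmade} — rating = 4, hence Accepted.

Rejected, Accepted, Accepted, Accepted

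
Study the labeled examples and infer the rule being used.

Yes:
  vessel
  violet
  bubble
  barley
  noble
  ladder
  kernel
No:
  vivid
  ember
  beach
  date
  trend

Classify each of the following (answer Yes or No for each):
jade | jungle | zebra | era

One predicate separates the groups cleanly: contains 'l'.
No: jade, since no 'l'.
Yes: jungle, since has 'l'.
No: zebra, since no 'l'.
No: era, since no 'l'.

No, Yes, No, No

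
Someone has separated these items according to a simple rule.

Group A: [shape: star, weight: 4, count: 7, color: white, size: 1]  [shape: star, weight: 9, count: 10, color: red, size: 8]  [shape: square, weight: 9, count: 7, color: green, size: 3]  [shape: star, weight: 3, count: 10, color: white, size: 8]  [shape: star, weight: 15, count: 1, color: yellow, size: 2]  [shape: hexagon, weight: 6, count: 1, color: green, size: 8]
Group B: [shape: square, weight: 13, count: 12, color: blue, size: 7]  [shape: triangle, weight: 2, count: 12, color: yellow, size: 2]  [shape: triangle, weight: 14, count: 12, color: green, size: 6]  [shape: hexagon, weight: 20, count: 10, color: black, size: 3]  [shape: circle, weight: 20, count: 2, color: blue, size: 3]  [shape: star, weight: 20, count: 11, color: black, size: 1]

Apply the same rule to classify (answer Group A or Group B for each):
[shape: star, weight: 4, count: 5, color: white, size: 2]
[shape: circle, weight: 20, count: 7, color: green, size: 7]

Group A, Group B

One predicate separates the groups cleanly: count ≤ 10 AND weight ≤ 15.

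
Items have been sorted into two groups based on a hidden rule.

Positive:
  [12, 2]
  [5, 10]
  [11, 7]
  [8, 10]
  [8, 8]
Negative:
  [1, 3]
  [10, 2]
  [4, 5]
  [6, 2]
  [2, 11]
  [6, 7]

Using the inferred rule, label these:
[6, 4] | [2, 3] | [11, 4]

Negative, Negative, Positive

'Positive' ⟺ sum ≥ 14.
[6, 4] — 6+4 = 10, hence Negative. [2, 3] — 2+3 = 5, hence Negative. [11, 4] — 11+4 = 15, hence Positive.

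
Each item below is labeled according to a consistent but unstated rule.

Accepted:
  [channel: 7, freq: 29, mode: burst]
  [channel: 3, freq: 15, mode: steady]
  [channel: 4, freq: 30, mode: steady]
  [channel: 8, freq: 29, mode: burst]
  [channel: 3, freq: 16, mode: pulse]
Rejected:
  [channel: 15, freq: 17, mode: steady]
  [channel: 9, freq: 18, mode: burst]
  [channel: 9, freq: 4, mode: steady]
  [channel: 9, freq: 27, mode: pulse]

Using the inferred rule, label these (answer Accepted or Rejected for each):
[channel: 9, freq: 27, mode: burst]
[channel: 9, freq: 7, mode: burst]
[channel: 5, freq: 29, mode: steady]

Rejected, Rejected, Accepted

The classifier is using: channel ≤ 8.
[channel: 9, freq: 27, mode: burst] → channel = 9 → Rejected.
[channel: 9, freq: 7, mode: burst] → channel = 9 → Rejected.
[channel: 5, freq: 29, mode: steady] → channel = 5 → Accepted.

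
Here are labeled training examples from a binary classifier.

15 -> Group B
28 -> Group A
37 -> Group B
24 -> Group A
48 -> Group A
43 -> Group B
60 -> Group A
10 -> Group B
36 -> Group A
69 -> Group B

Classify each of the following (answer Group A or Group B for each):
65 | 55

Checking candidate rules against both groups, what survives is: multiple of 4.
Group B: 65, since 65 = 4·16 + 1. Group B: 55, since 55 = 4·13 + 3.

Group B, Group B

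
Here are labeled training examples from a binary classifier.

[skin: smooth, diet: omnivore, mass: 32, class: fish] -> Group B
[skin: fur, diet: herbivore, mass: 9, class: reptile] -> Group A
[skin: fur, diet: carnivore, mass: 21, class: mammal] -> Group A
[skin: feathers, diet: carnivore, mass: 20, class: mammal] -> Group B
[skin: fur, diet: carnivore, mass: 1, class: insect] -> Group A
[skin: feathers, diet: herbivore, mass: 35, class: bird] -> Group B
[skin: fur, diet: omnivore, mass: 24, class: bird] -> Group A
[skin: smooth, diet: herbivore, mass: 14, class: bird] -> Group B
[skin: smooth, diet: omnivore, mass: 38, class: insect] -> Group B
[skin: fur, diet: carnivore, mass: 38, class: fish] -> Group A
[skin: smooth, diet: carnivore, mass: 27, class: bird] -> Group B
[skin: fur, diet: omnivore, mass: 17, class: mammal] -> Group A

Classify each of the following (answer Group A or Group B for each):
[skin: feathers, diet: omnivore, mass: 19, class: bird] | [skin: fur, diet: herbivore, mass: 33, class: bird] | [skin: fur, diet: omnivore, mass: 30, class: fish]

All 'Group A' examples share one property — skin is fur — and every 'Group B' example lacks it.
[skin: feathers, diet: omnivore, mass: 19, class: bird]: skin is feathers — fails the rule, so Group B. [skin: fur, diet: herbivore, mass: 33, class: bird]: skin is fur — fits, so Group A. [skin: fur, diet: omnivore, mass: 30, class: fish]: skin is fur — fits, so Group A.

Group B, Group A, Group A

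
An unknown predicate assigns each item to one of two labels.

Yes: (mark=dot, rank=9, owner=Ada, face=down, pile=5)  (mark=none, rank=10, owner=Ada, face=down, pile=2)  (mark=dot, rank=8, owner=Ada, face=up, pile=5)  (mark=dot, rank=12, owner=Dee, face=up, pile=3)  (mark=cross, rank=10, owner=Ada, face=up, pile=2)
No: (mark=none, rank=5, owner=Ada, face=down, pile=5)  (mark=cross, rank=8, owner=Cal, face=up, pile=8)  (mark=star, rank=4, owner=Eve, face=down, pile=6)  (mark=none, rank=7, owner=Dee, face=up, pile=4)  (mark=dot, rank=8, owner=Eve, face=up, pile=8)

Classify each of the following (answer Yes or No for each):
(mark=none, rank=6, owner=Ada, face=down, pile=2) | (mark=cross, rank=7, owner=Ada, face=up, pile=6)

The common property of the 'Yes' items is: pile ≤ 5 AND rank ≥ 8. No 'No' item has it.
(mark=none, rank=6, owner=Ada, face=down, pile=2): No (pile = 2, rank = 6). (mark=cross, rank=7, owner=Ada, face=up, pile=6): No (pile = 6, rank = 7).

No, No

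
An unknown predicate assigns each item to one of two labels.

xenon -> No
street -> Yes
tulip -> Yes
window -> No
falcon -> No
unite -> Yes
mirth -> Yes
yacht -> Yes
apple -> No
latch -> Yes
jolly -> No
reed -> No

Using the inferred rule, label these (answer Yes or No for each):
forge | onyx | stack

Looking at the examples, the only property every 'Yes' case has and every 'No' case lacks is: contains 't'.
forge: no 't', fails the rule → No.
onyx: no 't', fails the rule → No.
stack: has 't', fits → Yes.

No, No, Yes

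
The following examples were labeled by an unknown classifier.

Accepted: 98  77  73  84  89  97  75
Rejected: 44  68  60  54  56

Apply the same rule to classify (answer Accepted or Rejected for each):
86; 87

The pattern is that an item is 'Accepted' exactly when: at least 73.

Accepted, Accepted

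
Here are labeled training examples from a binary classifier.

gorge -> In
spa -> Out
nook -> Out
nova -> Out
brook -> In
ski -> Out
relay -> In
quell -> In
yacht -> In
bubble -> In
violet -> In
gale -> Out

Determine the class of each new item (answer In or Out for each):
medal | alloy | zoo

In, In, Out

A rule that fits every label: length ≥ 5 — true of each 'In' example, false of each 'Out' one.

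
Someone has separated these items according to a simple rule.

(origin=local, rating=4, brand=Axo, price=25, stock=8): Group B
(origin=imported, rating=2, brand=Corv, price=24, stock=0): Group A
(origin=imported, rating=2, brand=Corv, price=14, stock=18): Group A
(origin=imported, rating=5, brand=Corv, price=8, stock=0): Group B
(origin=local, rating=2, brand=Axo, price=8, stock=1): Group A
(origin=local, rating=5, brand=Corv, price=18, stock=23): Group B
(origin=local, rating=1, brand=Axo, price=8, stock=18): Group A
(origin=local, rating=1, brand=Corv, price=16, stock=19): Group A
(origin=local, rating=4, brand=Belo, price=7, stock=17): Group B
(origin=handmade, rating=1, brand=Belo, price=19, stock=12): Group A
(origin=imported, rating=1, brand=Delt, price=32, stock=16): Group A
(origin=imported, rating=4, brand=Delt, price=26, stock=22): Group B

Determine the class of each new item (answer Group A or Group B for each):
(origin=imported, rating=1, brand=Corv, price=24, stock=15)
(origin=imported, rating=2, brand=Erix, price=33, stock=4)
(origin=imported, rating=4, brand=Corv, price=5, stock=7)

The classifier is using: rating ≤ 2.
(origin=imported, rating=1, brand=Corv, price=24, stock=15): Group A (rating = 1). (origin=imported, rating=2, brand=Erix, price=33, stock=4): Group A (rating = 2). (origin=imported, rating=4, brand=Corv, price=5, stock=7): Group B (rating = 4).

Group A, Group A, Group B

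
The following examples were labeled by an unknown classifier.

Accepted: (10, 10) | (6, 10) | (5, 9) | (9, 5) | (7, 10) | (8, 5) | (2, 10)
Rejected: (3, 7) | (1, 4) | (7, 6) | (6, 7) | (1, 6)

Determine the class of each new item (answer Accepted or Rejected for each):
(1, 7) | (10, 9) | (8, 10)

The distinguishing property — max ≥ 8 — holds for all the 'Accepted' cases and none of the 'Rejected' cases.
(1, 7): Rejected (max 7).
(10, 9): Accepted (max 10).
(8, 10): Accepted (max 10).

Rejected, Accepted, Accepted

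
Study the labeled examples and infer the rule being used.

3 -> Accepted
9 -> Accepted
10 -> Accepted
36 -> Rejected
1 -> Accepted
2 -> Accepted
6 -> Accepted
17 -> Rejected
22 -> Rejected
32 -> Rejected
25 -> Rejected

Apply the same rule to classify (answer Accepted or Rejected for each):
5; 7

Accepted, Accepted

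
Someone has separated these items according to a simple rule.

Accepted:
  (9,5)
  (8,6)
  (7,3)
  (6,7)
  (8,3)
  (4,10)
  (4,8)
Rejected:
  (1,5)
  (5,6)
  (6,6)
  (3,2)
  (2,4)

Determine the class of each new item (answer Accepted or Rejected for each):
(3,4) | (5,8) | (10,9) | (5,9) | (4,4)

Rejected, Accepted, Accepted, Accepted, Rejected

Rule: max ≥ 7. This holds for each 'Accepted' example and fails for each 'Rejected' one.
(3,4) → max 4 → Rejected.
(5,8) → max 8 → Accepted.
(10,9) → max 10 → Accepted.
(5,9) → max 9 → Accepted.
(4,4) → max 4 → Rejected.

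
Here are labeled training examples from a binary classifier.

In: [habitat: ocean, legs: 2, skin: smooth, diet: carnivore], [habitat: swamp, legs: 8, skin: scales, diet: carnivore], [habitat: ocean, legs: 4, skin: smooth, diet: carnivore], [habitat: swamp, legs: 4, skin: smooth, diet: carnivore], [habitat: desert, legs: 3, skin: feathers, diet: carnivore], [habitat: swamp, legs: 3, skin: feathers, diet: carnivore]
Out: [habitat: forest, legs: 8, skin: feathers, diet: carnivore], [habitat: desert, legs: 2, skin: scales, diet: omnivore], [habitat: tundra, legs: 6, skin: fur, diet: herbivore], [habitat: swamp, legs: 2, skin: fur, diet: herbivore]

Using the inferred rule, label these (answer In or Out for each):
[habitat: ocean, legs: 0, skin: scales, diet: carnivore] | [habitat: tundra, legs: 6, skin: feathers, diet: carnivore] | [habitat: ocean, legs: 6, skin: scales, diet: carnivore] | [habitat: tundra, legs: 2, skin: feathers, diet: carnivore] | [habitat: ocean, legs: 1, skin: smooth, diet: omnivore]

The rule appears to be: habitat is not forest AND diet is carnivore.
[habitat: ocean, legs: 0, skin: scales, diet: carnivore] → habitat is ocean, diet is carnivore → In. [habitat: tundra, legs: 6, skin: feathers, diet: carnivore] → habitat is tundra, diet is carnivore → In. [habitat: ocean, legs: 6, skin: scales, diet: carnivore] → habitat is ocean, diet is carnivore → In. [habitat: tundra, legs: 2, skin: feathers, diet: carnivore] → habitat is tundra, diet is carnivore → In. [habitat: ocean, legs: 1, skin: smooth, diet: omnivore] → habitat is ocean, diet is omnivore → Out.

In, In, In, In, Out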